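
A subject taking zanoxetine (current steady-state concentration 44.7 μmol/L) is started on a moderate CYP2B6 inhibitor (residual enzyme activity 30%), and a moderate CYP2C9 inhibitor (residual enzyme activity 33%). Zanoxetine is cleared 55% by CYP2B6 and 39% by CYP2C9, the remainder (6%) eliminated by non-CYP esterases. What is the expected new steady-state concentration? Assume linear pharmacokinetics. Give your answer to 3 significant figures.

CYP2B6: 0.55 × 0.3 = 0.165
CYP2C9: 0.39 × 0.33 = 0.1287
Other: 0.06 (unchanged)
New clearance relative to baseline: 0.165 + 0.1287 + 0.06 = 0.3537.
Steady-state concentration ∝ 1/CL: new value = 44.7 / 0.3537 = 126 μmol/L.

126 μmol/L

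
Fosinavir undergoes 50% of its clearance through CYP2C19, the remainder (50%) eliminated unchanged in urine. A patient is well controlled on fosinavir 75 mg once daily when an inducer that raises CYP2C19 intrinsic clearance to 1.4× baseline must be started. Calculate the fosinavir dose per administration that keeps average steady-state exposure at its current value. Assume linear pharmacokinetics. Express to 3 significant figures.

The CYP2C19 pathway (50% of clearance) is boosted to 1.4× activity: 0.5 × 1.4 = 0.7.
Non-CYP routes (50%) are unchanged.
CL_new/CL_old = 0.7 + 0.5 = 1.2.
Exposure is unchanged when dose changes in proportion to clearance. New dose = 75 mg × 1.2 = 90.0 mg.

90.0 mg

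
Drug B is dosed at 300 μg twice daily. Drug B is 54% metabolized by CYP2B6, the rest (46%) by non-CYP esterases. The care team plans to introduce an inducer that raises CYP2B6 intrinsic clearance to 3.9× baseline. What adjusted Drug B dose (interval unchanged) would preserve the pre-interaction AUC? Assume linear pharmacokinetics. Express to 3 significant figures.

770 μg

The CYP2B6 pathway (54% of clearance) is boosted to 3.9× activity: 0.54 × 3.9 = 2.106.
Non-CYP routes (46%) are unchanged.
New clearance relative to baseline: 2.106 + 0.46 = 2.566.
To maintain the same steady-state level, dose must scale with clearance: new dose = 300 × 2.566 = 770 μg.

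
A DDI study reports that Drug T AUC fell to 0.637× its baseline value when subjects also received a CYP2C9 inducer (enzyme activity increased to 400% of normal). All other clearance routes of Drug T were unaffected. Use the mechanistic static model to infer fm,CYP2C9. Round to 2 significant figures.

0.19

Call the CYP2C9 fraction fm. After the interaction, CL_new/CL_old = fm × 4 + (1 − fm).
AUC ratio = 1 / (new CL fraction), so new CL fraction = 1 / 0.637 = 1.57.
fm × 4 + 1 − fm = 1.57  ⇒  fm × (4 − 1) = 0.5699  ⇒  fm = 0.19.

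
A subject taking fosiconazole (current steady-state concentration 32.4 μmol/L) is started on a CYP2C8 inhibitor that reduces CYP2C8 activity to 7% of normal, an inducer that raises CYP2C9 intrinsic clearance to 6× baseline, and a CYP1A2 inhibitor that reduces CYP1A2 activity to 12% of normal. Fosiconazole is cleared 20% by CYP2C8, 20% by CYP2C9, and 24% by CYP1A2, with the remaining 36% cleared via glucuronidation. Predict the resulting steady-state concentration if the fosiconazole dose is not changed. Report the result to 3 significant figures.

CYP2C8: 0.2 × 0.07 = 0.014
CYP2C9: 0.2 × 6 = 1.2
CYP1A2: 0.24 × 0.12 = 0.0288
Other: 0.36 (unchanged)
Relative clearance = 0.014 + 1.2 + 0.0288 + 0.36 = 1.6028.
New steady-state concentration = 32.4 / 1.6028 = 20.2 μmol/L (concentration scales inversely with clearance).

20.2 μmol/L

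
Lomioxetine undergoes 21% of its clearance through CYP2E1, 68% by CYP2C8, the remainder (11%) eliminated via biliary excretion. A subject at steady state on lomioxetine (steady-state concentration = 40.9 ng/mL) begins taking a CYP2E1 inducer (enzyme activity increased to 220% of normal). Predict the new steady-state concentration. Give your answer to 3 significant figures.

32.7 ng/mL

The CYP2E1 pathway (21% of clearance) rises to 2.2× activity: 0.21 × 2.2 = 0.462.
CYP2C8 (68%) and the residual 11% are unaffected.
Relative clearance = 0.462 + 0.68 + 0.11 = 1.252.
Steady-state concentration ∝ 1/CL, so new value = 40.9 / 1.252 = 32.7 ng/mL.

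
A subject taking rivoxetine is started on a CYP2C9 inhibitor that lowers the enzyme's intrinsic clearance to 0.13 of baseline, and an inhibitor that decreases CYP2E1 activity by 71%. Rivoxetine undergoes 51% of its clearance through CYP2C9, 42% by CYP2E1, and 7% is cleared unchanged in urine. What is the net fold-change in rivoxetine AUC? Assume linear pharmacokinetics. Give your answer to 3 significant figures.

3.87

The CYP2C9 pathway (51% of clearance) drops to 0.13× activity: 0.51 × 0.13 = 0.0663.
The CYP2E1 pathway (42% of clearance) falls to 0.29× activity: 0.42 × 0.29 = 0.1218.
Non-CYP routes (7%) are unchanged.
CL_new/CL_old = 0.0663 + 0.1218 + 0.07 = 0.2581.
AUC ∝ 1/CL: fold-change = 1 / 0.2581 = 3.87.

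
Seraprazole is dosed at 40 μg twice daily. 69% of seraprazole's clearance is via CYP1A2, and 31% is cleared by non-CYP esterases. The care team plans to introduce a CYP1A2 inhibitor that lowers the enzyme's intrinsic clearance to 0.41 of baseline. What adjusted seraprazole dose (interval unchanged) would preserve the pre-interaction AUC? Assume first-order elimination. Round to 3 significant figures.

The CYP1A2 pathway (69% of clearance) falls to 0.41× activity: 0.69 × 0.41 = 0.2829.
Non-CYP routes (31%) are unchanged.
New clearance relative to baseline: 0.2829 + 0.31 = 0.5929.
Exposure is unchanged when dose changes in proportion to clearance. New dose = 40 μg × 0.5929 = 23.7 μg.

23.7 μg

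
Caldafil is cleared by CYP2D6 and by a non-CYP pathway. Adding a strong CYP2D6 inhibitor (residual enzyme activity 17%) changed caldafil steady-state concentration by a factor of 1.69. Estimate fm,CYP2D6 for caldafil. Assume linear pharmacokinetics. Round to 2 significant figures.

Write x for the fraction cleared via CYP2D6. The observed steady-state concentration change means clearance fell to 1/1.69 = 0.5917 of baseline.
Setting x·0.17 + (1 − x) = 0.5917 and solving: x = (0.5917 − 1)/(0.17 − 1) = 0.49.

0.49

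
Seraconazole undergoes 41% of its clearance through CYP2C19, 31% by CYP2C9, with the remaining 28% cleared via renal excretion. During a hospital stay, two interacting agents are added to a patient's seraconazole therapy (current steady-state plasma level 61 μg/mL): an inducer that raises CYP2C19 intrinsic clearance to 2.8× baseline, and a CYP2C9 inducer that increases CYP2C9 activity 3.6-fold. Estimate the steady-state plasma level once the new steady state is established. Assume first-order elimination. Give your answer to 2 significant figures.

24 μg/mL

The CYP2C19 pathway (41% of clearance) increases to 2.8× activity: 0.41 × 2.8 = 1.148.
The CYP2C9 pathway (31% of clearance) is boosted to 3.6× activity: 0.31 × 3.6 = 1.116.
Non-CYP routes (28%) are unchanged.
New clearance relative to baseline: 1.148 + 1.116 + 0.28 = 2.544.
Dividing the baseline by the relative clearance: 61 / 2.544 = 24 μg/mL.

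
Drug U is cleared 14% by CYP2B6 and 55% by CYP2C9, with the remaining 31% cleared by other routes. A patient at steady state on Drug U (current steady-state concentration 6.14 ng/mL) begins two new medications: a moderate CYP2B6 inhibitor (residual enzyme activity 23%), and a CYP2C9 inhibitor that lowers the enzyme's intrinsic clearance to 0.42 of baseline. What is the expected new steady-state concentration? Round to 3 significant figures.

10.7 ng/mL

CYP2B6: 0.14 × 0.23 = 0.0322
CYP2C9: 0.55 × 0.42 = 0.231
Other: 0.31 (unchanged)
Relative clearance = 0.0322 + 0.231 + 0.31 = 0.5732.
New steady-state concentration = 6.14 / 0.5732 = 10.7 ng/mL (concentration scales inversely with clearance).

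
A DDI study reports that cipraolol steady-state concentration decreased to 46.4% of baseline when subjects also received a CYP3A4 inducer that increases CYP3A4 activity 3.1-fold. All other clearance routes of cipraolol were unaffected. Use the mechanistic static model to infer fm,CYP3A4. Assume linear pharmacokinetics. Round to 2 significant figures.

0.55

Call the CYP3A4 fraction fm. After the interaction, CL_new/CL_old = fm × 3.1 + (1 − fm).
Steady-state concentration ratio = 1 / (new CL fraction), so new CL fraction = 1 / 0.464 = 2.155.
fm × 3.1 + 1 − fm = 2.155  ⇒  fm × (3.1 − 1) = 1.155  ⇒  fm = 0.55.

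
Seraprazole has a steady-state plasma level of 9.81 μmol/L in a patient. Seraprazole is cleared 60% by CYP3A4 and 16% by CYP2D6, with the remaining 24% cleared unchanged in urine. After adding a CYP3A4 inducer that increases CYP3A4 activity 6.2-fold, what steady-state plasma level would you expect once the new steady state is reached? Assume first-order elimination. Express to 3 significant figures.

2.38 μmol/L

CYP3A4: 0.6 × 6.2 = 3.72
CYP2D6: 0.16 (unchanged)
Other: 0.24 (unchanged)
CL_new/CL_old = 3.72 + 0.16 + 0.24 = 4.12.
With dosing unchanged, steady-state plasma level scales as 1/CL: 9.81 / 4.12 = 2.38 μmol/L.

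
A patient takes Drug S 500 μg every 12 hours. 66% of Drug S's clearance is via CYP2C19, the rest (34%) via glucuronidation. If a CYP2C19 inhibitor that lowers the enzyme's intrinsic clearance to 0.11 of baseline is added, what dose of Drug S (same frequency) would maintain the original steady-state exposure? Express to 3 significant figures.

206 μg

The CYP2C19 pathway (66% of clearance) falls to 0.11× activity: 0.66 × 0.11 = 0.0726.
Non-CYP routes (34%) are unchanged.
CL_new/CL_old = 0.0726 + 0.34 = 0.4126.
Exposure is unchanged when dose changes in proportion to clearance. New dose = 500 μg × 0.4126 = 206 μg.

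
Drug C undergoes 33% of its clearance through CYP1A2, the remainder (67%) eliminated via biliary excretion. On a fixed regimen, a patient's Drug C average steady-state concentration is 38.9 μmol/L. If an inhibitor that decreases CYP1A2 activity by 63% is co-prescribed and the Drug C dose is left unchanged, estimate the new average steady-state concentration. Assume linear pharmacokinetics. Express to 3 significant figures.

The CYP1A2 pathway (33% of clearance) drops to 0.37× activity: 0.33 × 0.37 = 0.1221.
The remaining 67% of clearance is unaffected.
CL_new/CL_old = 0.1221 + 0.67 = 0.7921.
New average steady-state concentration = baseline ÷ relative clearance = 38.9 / 0.7921 = 49.1 μmol/L.

49.1 μmol/L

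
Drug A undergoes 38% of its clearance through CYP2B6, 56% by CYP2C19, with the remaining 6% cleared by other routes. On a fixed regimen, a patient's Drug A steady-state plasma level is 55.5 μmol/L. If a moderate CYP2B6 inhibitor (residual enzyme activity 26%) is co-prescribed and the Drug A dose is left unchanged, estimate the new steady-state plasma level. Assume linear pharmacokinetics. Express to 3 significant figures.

77.2 μmol/L

The CYP2B6 pathway (38% of clearance) is reduced to 0.26× activity: 0.38 × 0.26 = 0.0988.
CYP2C19 (56%) and the residual 6% are unaffected.
CL_new/CL_old = 0.0988 + 0.56 + 0.06 = 0.7188.
With dosing unchanged, steady-state plasma level scales as 1/CL: 55.5 / 0.7188 = 77.2 μmol/L.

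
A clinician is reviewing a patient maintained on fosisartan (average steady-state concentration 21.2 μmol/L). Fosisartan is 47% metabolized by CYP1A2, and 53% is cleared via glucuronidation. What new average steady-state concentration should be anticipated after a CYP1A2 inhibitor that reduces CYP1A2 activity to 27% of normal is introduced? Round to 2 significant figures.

32 μmol/L

The CYP1A2 pathway (47% of clearance) falls to 0.27× activity: 0.47 × 0.27 = 0.1269.
The remaining 53% of clearance is unaffected.
CL_new/CL_old = 0.1269 + 0.53 = 0.6569.
New average steady-state concentration = baseline ÷ relative clearance = 21.2 / 0.6569 = 32 μmol/L.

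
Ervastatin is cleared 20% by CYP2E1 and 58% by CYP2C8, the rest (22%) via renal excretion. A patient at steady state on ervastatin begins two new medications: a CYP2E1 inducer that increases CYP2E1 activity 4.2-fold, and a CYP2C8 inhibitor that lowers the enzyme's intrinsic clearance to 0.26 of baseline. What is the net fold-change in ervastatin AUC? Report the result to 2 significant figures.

The CYP2E1 pathway (20% of clearance) is boosted to 4.2× activity: 0.2 × 4.2 = 0.84.
The CYP2C8 pathway (58% of clearance) is reduced to 0.26× activity: 0.58 × 0.26 = 0.1508.
The remaining 22% of clearance is unaffected.
Relative clearance = 0.84 + 0.1508 + 0.22 = 1.2108.
Because AUC varies inversely with clearance, the combined effect is 1 / 1.2108 = 0.83.

0.83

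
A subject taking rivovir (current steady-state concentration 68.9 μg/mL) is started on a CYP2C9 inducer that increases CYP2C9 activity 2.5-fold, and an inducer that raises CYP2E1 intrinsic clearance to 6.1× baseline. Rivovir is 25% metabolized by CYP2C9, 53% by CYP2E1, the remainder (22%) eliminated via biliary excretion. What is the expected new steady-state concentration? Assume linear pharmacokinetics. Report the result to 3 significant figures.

16.9 μg/mL

The CYP2C9 pathway (25% of clearance) rises to 2.5× activity: 0.25 × 2.5 = 0.625.
The CYP2E1 pathway (53% of clearance) increases to 6.1× activity: 0.53 × 6.1 = 3.233.
The remaining 22% of clearance is unaffected.
CL_new/CL_old = 0.625 + 3.233 + 0.22 = 4.078.
New steady-state concentration = 68.9 / 4.078 = 16.9 μg/mL (concentration scales inversely with clearance).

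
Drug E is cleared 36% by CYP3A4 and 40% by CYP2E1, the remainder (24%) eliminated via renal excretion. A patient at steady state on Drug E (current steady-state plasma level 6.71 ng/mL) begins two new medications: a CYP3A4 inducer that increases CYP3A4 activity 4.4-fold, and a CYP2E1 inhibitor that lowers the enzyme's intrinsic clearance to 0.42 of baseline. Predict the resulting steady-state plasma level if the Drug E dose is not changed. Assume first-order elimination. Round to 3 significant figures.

The CYP3A4 pathway (36% of clearance) rises to 4.4× activity: 0.36 × 4.4 = 1.584.
The CYP2E1 pathway (40% of clearance) drops to 0.42× activity: 0.4 × 0.42 = 0.168.
The remaining 24% of clearance is unaffected.
CL_new/CL_old = 1.584 + 0.168 + 0.24 = 1.992.
Dividing the baseline by the relative clearance: 6.71 / 1.992 = 3.37 ng/mL.

3.37 ng/mL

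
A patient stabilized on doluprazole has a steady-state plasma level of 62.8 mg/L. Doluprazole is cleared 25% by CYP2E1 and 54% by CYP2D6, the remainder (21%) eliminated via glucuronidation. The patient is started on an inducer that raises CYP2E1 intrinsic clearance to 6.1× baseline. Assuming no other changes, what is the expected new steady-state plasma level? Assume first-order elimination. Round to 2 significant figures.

The CYP2E1 pathway (25% of clearance) rises to 6.1× activity: 0.25 × 6.1 = 1.525.
CYP2D6 (54%) and the residual 21% are unaffected.
CL_new/CL_old = 1.525 + 0.54 + 0.21 = 2.275.
New steady-state plasma level = baseline ÷ relative clearance = 62.8 / 2.275 = 28 mg/L.

28 mg/L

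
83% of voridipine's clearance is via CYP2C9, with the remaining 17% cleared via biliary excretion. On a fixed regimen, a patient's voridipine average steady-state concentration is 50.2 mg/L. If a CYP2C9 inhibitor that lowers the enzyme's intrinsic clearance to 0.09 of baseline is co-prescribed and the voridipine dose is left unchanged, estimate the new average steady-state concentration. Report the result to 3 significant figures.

205 mg/L

The CYP2C9 pathway (83% of clearance) falls to 0.09× activity: 0.83 × 0.09 = 0.0747.
Non-CYP routes (17%) are unchanged.
Relative clearance = 0.0747 + 0.17 = 0.2447.
Average steady-state concentration ∝ 1/CL, so new value = 50.2 / 0.2447 = 205 mg/L.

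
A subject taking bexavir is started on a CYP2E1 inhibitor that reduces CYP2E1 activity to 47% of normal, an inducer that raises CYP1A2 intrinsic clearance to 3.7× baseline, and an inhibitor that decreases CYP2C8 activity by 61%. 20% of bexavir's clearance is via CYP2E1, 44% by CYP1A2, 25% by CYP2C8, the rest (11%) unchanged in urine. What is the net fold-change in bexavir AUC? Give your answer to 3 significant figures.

0.518

The CYP2E1 pathway (20% of clearance) drops to 0.47× activity: 0.2 × 0.47 = 0.094.
The CYP1A2 pathway (44% of clearance) rises to 3.7× activity: 0.44 × 3.7 = 1.628.
The CYP2C8 pathway (25% of clearance) falls to 0.39× activity: 0.25 × 0.39 = 0.0975.
The remaining 11% of clearance is unaffected.
Relative clearance = 0.094 + 1.628 + 0.0975 + 0.11 = 1.9295.
Net AUC ratio = 1 / 1.9295 = 0.518.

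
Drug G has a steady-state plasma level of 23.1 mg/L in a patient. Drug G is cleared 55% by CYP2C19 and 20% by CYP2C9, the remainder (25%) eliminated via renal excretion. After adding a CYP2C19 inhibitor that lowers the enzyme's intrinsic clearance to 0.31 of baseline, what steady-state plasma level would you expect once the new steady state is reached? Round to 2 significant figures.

The CYP2C19 pathway (55% of clearance) falls to 0.31× activity: 0.55 × 0.31 = 0.1705.
CYP2C9 (20%) and the residual 25% are unaffected.
New clearance relative to baseline: 0.1705 + 0.2 + 0.25 = 0.6205.
New steady-state plasma level = baseline ÷ relative clearance = 23.1 / 0.6205 = 37 mg/L.

37 mg/L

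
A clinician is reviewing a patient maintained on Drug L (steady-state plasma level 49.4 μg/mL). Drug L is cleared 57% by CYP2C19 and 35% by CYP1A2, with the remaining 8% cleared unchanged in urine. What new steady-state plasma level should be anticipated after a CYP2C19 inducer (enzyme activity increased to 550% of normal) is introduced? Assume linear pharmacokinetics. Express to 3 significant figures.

CYP2C19: 0.57 × 5.5 = 3.135
CYP1A2: 0.35 (unchanged)
Other: 0.08 (unchanged)
Relative clearance = 3.135 + 0.35 + 0.08 = 3.565.
New steady-state plasma level = baseline ÷ relative clearance = 49.4 / 3.565 = 13.9 μg/mL.

13.9 μg/mL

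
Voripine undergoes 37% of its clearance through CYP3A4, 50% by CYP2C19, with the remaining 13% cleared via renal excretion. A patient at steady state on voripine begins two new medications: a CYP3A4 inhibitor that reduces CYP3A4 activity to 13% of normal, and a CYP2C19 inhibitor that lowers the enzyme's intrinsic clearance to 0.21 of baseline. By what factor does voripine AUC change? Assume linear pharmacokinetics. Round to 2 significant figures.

3.5

The CYP3A4 pathway (37% of clearance) is reduced to 0.13× activity: 0.37 × 0.13 = 0.0481.
The CYP2C19 pathway (50% of clearance) is reduced to 0.21× activity: 0.5 × 0.21 = 0.105.
Non-CYP routes (13%) are unchanged.
Relative clearance = 0.0481 + 0.105 + 0.13 = 0.2831.
Because AUC varies inversely with clearance, the combined effect is 1 / 0.2831 = 3.5.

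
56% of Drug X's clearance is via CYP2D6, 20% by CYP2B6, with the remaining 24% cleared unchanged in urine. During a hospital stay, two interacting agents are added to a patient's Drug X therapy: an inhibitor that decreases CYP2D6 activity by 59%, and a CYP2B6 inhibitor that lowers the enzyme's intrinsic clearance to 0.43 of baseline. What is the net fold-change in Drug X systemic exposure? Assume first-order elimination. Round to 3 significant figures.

1.80

The CYP2D6 pathway (56% of clearance) falls to 0.41× activity: 0.56 × 0.41 = 0.2296.
The CYP2B6 pathway (20% of clearance) is reduced to 0.43× activity: 0.2 × 0.43 = 0.086.
Non-CYP routes (24%) are unchanged.
Relative clearance = 0.2296 + 0.086 + 0.24 = 0.5556.
Systemic exposure ∝ 1/CL: fold-change = 1 / 0.5556 = 1.80.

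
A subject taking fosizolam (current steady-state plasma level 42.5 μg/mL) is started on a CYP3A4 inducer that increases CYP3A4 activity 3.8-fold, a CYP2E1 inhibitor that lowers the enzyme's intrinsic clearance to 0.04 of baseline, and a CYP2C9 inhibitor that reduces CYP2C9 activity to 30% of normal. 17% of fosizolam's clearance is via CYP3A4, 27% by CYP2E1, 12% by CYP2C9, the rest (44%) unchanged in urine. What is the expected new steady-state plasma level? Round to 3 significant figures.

37.5 μg/mL

CYP3A4: 0.17 × 3.8 = 0.646
CYP2E1: 0.27 × 0.04 = 0.0108
CYP2C9: 0.12 × 0.3 = 0.036
Other: 0.44 (unchanged)
CL_new/CL_old = 0.646 + 0.0108 + 0.036 + 0.44 = 1.1328.
Dividing the baseline by the relative clearance: 42.5 / 1.1328 = 37.5 μg/mL.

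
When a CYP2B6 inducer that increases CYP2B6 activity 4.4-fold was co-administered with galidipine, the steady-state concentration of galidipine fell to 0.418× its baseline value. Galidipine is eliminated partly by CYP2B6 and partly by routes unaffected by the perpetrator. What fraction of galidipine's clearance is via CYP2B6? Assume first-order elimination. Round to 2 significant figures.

0.41

CL'/CL = 1 / 0.418 = 2.392
4.4·fm + (1 − fm) = 2.392
fm = (2.392 − 1) / (4.4 − 1) = 0.41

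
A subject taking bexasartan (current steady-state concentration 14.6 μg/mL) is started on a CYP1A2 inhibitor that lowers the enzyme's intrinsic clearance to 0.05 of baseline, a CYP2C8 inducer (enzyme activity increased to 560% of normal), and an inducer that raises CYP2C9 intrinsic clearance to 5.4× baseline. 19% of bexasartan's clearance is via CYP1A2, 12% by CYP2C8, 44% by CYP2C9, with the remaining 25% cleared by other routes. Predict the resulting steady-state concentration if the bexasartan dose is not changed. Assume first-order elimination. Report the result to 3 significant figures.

4.41 μg/mL

The CYP1A2 pathway (19% of clearance) falls to 0.05× activity: 0.19 × 0.05 = 0.0095.
The CYP2C8 pathway (12% of clearance) increases to 5.6× activity: 0.12 × 5.6 = 0.672.
The CYP2C9 pathway (44% of clearance) rises to 5.4× activity: 0.44 × 5.4 = 2.376.
Non-CYP routes (25%) are unchanged.
CL_new/CL_old = 0.0095 + 0.672 + 2.376 + 0.25 = 3.3075.
Steady-state concentration ∝ 1/CL: new value = 14.6 / 3.3075 = 4.41 μg/mL.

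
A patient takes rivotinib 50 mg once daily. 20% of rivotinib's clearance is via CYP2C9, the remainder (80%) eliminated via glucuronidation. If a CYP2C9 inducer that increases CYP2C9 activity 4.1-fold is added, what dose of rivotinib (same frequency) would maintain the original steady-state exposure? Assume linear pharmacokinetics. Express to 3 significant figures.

CYP2C9: 0.2 × 4.1 = 0.82
Other: 0.8 (unchanged)
Relative clearance = 0.82 + 0.8 = 1.62.
To maintain the same steady-state level, dose must scale with clearance: new dose = 50 × 1.62 = 81.0 mg.

81.0 mg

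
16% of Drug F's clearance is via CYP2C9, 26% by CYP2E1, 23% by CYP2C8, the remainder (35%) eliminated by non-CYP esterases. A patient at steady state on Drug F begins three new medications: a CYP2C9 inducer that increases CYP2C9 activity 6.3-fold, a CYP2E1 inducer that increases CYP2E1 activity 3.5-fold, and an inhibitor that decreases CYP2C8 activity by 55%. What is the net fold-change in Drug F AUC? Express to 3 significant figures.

The CYP2C9 pathway (16% of clearance) rises to 6.3× activity: 0.16 × 6.3 = 1.008.
The CYP2E1 pathway (26% of clearance) increases to 3.5× activity: 0.26 × 3.5 = 0.91.
The CYP2C8 pathway (23% of clearance) drops to 0.45× activity: 0.23 × 0.45 = 0.1035.
The remaining 35% of clearance is unaffected.
CL_new/CL_old = 1.008 + 0.91 + 0.1035 + 0.35 = 2.3715.
Net AUC ratio = 1 / 2.3715 = 0.422.

0.422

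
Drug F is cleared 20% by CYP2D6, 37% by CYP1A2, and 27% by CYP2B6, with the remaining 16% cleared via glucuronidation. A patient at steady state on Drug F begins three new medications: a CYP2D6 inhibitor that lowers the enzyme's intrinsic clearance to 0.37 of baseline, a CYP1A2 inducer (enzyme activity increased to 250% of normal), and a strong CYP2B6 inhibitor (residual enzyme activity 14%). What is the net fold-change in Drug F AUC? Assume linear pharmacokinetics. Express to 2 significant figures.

0.84

The CYP2D6 pathway (20% of clearance) falls to 0.37× activity: 0.2 × 0.37 = 0.074.
The CYP1A2 pathway (37% of clearance) rises to 2.5× activity: 0.37 × 2.5 = 0.925.
The CYP2B6 pathway (27% of clearance) drops to 0.14× activity: 0.27 × 0.14 = 0.0378.
The remaining 16% of clearance is unaffected.
Relative clearance = 0.074 + 0.925 + 0.0378 + 0.16 = 1.1968.
AUC ∝ 1/CL: fold-change = 1 / 1.1968 = 0.84.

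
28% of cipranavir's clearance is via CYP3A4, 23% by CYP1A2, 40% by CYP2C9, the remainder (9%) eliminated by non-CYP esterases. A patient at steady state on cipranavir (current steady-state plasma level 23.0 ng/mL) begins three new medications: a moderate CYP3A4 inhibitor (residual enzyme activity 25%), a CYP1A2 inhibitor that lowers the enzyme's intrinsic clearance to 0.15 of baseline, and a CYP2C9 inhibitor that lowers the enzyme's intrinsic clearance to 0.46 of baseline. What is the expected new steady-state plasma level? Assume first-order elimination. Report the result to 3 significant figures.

60.8 ng/mL

The CYP3A4 pathway (28% of clearance) is reduced to 0.25× activity: 0.28 × 0.25 = 0.07.
The CYP1A2 pathway (23% of clearance) falls to 0.15× activity: 0.23 × 0.15 = 0.0345.
The CYP2C9 pathway (40% of clearance) drops to 0.46× activity: 0.4 × 0.46 = 0.184.
Non-CYP routes (9%) are unchanged.
CL_new/CL_old = 0.07 + 0.0345 + 0.184 + 0.09 = 0.3785.
Steady-state plasma level ∝ 1/CL: new value = 23.0 / 0.3785 = 60.8 ng/mL.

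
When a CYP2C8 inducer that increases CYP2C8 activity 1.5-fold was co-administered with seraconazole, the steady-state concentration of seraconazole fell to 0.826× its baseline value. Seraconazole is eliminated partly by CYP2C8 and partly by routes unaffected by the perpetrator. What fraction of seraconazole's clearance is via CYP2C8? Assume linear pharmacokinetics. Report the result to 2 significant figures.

Let x = fm,CYP2C8. Because steady-state concentration ∝ 1/CL, relative clearance rose to 1/0.826 = 1.211.
Setting x·1.5 + (1 − x) = 1.211 and solving: x = (1.211 − 1)/(1.5 − 1) = 0.42.

0.42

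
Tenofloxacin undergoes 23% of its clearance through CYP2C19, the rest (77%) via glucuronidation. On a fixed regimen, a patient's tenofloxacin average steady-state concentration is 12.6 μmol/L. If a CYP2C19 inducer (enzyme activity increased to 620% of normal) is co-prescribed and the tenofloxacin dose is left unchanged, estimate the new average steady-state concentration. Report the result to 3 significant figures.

CYP2C19: 0.23 × 6.2 = 1.426
Other: 0.77 (unchanged)
New clearance relative to baseline: 1.426 + 0.77 = 2.196.
Average steady-state concentration ∝ 1/CL, so new value = 12.6 / 2.196 = 5.74 μmol/L.

5.74 μmol/L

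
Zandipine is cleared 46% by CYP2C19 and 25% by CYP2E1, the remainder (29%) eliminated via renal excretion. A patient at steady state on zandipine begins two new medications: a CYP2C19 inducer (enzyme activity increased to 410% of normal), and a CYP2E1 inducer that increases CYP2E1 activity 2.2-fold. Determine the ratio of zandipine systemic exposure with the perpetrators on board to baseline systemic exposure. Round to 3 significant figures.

The CYP2C19 pathway (46% of clearance) is boosted to 4.1× activity: 0.46 × 4.1 = 1.886.
The CYP2E1 pathway (25% of clearance) rises to 2.2× activity: 0.25 × 2.2 = 0.55.
The remaining 29% of clearance is unaffected.
New clearance relative to baseline: 1.886 + 0.55 + 0.29 = 2.726.
Systemic exposure ∝ 1/CL: fold-change = 1 / 2.726 = 0.367.

0.367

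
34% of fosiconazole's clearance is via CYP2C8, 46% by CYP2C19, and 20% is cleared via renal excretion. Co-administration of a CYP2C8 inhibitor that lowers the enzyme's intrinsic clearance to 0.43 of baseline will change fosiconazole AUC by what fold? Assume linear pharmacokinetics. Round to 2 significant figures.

1.2

The CYP2C8 pathway (34% of clearance) is reduced to 0.43× activity: 0.34 × 0.43 = 0.1462.
CYP2C19 (46%) and the residual 20% are unaffected.
CL_new/CL_old = 0.1462 + 0.46 + 0.2 = 0.8062.
Since AUC ∝ 1/CL, the ratio is 1 / 0.8062 = 1.2.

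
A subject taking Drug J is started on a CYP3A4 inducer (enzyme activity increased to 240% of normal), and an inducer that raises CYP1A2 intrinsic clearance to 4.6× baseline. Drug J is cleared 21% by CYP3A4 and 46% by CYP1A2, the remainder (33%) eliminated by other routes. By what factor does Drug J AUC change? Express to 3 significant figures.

The CYP3A4 pathway (21% of clearance) increases to 2.4× activity: 0.21 × 2.4 = 0.504.
The CYP1A2 pathway (46% of clearance) rises to 4.6× activity: 0.46 × 4.6 = 2.116.
The remaining 33% of clearance is unaffected.
New clearance relative to baseline: 0.504 + 2.116 + 0.33 = 2.95.
Net AUC ratio = 1 / 2.95 = 0.339.

0.339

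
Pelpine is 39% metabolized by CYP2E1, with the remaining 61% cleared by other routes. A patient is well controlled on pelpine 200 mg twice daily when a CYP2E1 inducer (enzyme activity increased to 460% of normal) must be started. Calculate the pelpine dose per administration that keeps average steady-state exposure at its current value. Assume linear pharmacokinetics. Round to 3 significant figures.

The CYP2E1 pathway (39% of clearance) increases to 4.6× activity: 0.39 × 4.6 = 1.794.
Non-CYP routes (61%) are unchanged.
Relative clearance = 1.794 + 0.61 = 2.404.
To maintain the same steady-state level, dose must scale with clearance: new dose = 200 × 2.404 = 481 mg.

481 mg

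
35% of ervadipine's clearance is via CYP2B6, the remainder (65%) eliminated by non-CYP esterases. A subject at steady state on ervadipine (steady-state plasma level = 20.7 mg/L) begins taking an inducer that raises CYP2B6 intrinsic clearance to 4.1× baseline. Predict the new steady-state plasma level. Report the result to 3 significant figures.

The CYP2B6 pathway (35% of clearance) rises to 4.1× activity: 0.35 × 4.1 = 1.435.
Non-CYP routes (65%) are unchanged.
CL_new/CL_old = 1.435 + 0.65 = 2.085.
Steady-state plasma level ∝ 1/CL, so new value = 20.7 / 2.085 = 9.93 mg/L.

9.93 mg/L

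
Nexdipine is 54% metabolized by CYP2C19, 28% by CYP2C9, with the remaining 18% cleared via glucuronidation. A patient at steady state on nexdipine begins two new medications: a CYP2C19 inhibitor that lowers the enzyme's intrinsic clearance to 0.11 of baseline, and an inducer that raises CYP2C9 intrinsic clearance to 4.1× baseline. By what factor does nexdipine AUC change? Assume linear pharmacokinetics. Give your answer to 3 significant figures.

The CYP2C19 pathway (54% of clearance) falls to 0.11× activity: 0.54 × 0.11 = 0.0594.
The CYP2C9 pathway (28% of clearance) increases to 4.1× activity: 0.28 × 4.1 = 1.148.
The remaining 18% of clearance is unaffected.
Relative clearance = 0.0594 + 1.148 + 0.18 = 1.3874.
Because AUC varies inversely with clearance, the combined effect is 1 / 1.3874 = 0.721.

0.721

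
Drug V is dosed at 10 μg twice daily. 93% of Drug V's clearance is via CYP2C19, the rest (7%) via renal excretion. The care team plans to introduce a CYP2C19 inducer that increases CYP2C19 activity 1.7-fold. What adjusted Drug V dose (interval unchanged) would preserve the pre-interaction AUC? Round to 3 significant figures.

16.5 μg

The CYP2C19 pathway (93% of clearance) is boosted to 1.7× activity: 0.93 × 1.7 = 1.581.
The remaining 7% of clearance is unaffected.
CL_new/CL_old = 1.581 + 0.07 = 1.651.
To maintain the same steady-state level, dose must scale with clearance: new dose = 10 × 1.651 = 16.5 μg.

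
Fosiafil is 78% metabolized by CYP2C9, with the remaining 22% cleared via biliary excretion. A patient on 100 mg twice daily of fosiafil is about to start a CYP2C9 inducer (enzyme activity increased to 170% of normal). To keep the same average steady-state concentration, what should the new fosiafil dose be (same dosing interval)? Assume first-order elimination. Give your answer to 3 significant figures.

155 mg

The CYP2C9 pathway (78% of clearance) rises to 1.7× activity: 0.78 × 1.7 = 1.326.
The remaining 22% of clearance is unaffected.
New clearance relative to baseline: 1.326 + 0.22 = 1.546.
To maintain the same steady-state level, dose must scale with clearance: new dose = 100 × 1.546 = 155 mg.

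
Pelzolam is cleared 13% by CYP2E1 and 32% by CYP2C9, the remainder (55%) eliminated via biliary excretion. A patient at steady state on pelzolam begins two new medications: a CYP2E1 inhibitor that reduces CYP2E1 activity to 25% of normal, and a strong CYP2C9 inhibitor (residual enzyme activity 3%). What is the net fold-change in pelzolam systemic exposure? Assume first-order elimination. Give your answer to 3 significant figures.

1.69

The CYP2E1 pathway (13% of clearance) is reduced to 0.25× activity: 0.13 × 0.25 = 0.0325.
The CYP2C9 pathway (32% of clearance) falls to 0.03× activity: 0.32 × 0.03 = 0.0096.
The remaining 55% of clearance is unaffected.
CL_new/CL_old = 0.0325 + 0.0096 + 0.55 = 0.5921.
Systemic exposure ∝ 1/CL: fold-change = 1 / 0.5921 = 1.69.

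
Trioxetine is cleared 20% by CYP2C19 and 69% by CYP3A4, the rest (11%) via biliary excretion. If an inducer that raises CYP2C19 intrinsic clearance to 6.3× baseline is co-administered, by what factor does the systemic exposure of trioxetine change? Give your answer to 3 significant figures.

CYP2C19: 0.2 × 6.3 = 1.26
CYP3A4: 0.69 (unchanged)
Other: 0.11 (unchanged)
New clearance relative to baseline: 1.26 + 0.69 + 0.11 = 2.06.
Systemic exposure is inversely proportional to clearance, so the fold-change is 1 / 2.06 = 0.485.

0.485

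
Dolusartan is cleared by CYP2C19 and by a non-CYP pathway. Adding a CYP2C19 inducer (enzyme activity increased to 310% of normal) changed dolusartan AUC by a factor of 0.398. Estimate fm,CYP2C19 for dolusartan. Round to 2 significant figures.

0.72

Call the CYP2C19 fraction fm. After the interaction, CL_new/CL_old = fm × 3.1 + (1 − fm).
AUC ratio = 1 / (new CL fraction), so new CL fraction = 1 / 0.398 = 2.513.
fm × 3.1 + 1 − fm = 2.513  ⇒  fm × (3.1 − 1) = 1.513  ⇒  fm = 0.72.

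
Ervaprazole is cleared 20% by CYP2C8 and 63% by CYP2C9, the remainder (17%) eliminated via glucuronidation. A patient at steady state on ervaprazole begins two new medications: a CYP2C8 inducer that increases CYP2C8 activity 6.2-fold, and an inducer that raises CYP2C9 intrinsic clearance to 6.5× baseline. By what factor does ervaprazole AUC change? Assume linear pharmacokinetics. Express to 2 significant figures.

CYP2C8: 0.2 × 6.2 = 1.24
CYP2C9: 0.63 × 6.5 = 4.095
Other: 0.17 (unchanged)
CL_new/CL_old = 1.24 + 4.095 + 0.17 = 5.505.
Net AUC ratio = 1 / 5.505 = 0.18.

0.18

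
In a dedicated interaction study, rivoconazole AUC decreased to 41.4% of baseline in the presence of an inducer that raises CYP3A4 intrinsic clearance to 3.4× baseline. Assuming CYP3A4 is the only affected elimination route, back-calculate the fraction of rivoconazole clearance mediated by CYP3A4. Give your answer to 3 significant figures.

0.590

Let x = fm,CYP3A4. Because AUC ∝ 1/CL, relative clearance rose to 1/0.414 = 2.415.
Only the CYP3A4 route changed, so 2.415 = x·3.4 + (1 − x), giving x = 0.590.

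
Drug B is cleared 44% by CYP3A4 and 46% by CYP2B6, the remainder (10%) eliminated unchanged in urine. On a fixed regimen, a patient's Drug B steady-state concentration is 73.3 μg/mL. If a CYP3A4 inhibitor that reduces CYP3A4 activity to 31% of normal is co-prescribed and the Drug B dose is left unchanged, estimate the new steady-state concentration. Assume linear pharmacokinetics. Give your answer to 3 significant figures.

The CYP3A4 pathway (44% of clearance) drops to 0.31× activity: 0.44 × 0.31 = 0.1364.
CYP2B6 (46%) and the residual 10% are unaffected.
CL_new/CL_old = 0.1364 + 0.46 + 0.1 = 0.6964.
With dosing unchanged, steady-state concentration scales as 1/CL: 73.3 / 0.6964 = 105 μg/mL.

105 μg/mL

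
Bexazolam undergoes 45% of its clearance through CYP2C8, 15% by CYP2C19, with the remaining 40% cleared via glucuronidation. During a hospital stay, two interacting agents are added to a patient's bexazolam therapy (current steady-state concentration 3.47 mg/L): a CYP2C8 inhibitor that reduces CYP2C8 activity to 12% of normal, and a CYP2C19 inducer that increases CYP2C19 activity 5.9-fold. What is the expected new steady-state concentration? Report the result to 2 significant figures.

CYP2C8: 0.45 × 0.12 = 0.054
CYP2C19: 0.15 × 5.9 = 0.885
Other: 0.4 (unchanged)
Relative clearance = 0.054 + 0.885 + 0.4 = 1.339.
Steady-state concentration ∝ 1/CL: new value = 3.47 / 1.339 = 2.6 mg/L.

2.6 mg/L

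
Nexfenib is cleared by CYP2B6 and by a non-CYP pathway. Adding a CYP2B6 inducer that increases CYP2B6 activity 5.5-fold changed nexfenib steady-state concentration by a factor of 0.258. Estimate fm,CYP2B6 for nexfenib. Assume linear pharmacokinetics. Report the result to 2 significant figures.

0.64

Let x = fm,CYP2B6. Because steady-state concentration ∝ 1/CL, relative clearance rose to 1/0.258 = 3.876.
Setting x·5.5 + (1 − x) = 3.876 and solving: x = (3.876 − 1)/(5.5 − 1) = 0.64.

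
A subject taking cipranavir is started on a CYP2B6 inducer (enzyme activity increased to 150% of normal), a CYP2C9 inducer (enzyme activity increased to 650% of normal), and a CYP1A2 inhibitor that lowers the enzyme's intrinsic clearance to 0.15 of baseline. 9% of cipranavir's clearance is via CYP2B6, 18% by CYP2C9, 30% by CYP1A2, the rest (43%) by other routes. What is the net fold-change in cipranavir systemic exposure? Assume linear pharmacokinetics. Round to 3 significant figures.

0.562

The CYP2B6 pathway (9% of clearance) rises to 1.5× activity: 0.09 × 1.5 = 0.135.
The CYP2C9 pathway (18% of clearance) is boosted to 6.5× activity: 0.18 × 6.5 = 1.17.
The CYP1A2 pathway (30% of clearance) falls to 0.15× activity: 0.3 × 0.15 = 0.045.
Non-CYP routes (43%) are unchanged.
New clearance relative to baseline: 0.135 + 1.17 + 0.045 + 0.43 = 1.78.
Net systemic exposure ratio = 1 / 1.78 = 0.562.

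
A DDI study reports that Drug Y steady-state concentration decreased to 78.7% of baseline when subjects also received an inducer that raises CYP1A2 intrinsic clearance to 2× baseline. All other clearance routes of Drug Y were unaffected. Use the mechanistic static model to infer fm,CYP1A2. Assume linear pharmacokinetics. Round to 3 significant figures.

Write x for the fraction cleared via CYP1A2. The observed steady-state concentration change means clearance rose to 1/0.787 = 1.271 of baseline.
Only the CYP1A2 route changed, so 1.271 = x·2 + (1 − x), giving x = 0.271.

0.271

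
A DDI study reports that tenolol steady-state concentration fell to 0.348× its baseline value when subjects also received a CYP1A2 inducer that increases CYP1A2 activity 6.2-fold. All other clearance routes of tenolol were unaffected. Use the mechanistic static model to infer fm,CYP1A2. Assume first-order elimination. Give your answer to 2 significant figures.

0.36

CL'/CL = 1 / 0.348 = 2.874
6.2·fm + (1 − fm) = 2.874
fm = (2.874 − 1) / (6.2 − 1) = 0.36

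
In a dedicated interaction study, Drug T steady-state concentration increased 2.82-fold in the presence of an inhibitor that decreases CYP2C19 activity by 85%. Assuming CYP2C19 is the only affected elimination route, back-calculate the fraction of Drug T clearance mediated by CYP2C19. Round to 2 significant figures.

CL'/CL = 1 / 2.82 = 0.3546
0.15·fm + (1 − fm) = 0.3546
fm = (0.3546 − 1) / (0.15 − 1) = 0.76

0.76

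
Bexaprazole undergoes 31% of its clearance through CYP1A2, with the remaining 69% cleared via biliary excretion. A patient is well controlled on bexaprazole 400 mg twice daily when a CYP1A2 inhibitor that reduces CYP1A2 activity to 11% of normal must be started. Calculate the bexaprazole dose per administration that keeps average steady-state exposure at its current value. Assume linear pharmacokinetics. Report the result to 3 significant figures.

290 mg

The CYP1A2 pathway (31% of clearance) falls to 0.11× activity: 0.31 × 0.11 = 0.0341.
The remaining 69% of clearance is unaffected.
New clearance relative to baseline: 0.0341 + 0.69 = 0.7241.
Exposure is unchanged when dose changes in proportion to clearance. New dose = 400 mg × 0.7241 = 290 mg.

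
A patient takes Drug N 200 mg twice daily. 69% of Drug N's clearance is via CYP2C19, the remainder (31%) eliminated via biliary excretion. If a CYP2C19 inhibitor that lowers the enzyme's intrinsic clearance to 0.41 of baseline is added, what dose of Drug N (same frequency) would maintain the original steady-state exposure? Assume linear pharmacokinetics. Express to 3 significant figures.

119 mg

The CYP2C19 pathway (69% of clearance) falls to 0.41× activity: 0.69 × 0.41 = 0.2829.
The remaining 31% of clearance is unaffected.
CL_new/CL_old = 0.2829 + 0.31 = 0.5929.
Css,avg = (dose rate)/CL, so holding Css fixed requires dose ∝ CL: 200 × 0.5929 = 119 mg.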